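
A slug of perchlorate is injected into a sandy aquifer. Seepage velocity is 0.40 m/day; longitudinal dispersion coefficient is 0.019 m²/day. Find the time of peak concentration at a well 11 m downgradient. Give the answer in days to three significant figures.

For the 1D instantaneous-source solution, setting ∂C/∂t = 0 at fixed x gives v²t² + 2Dt − x² = 0, so t = (√(D² + v²x²) − D)/v².
√(D² + v²x²) = √(0.019² + 0.40² × 11²) = 4.400; v² = 0.16.
t = (4.400 − 0.019)/0.16 = 27.4 days (vs. the pure-advection estimate x/v = 27.5 d).

27.4 days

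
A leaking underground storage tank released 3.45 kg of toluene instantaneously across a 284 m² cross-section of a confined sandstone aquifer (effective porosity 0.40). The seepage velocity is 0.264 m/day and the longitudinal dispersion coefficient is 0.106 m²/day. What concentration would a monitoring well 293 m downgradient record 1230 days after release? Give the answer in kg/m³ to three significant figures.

For an instantaneous plane source, C(x,t) = M/(n_e·A·√(4πDt)) · exp(−(x−vt)²/(4Dt)), with n_e·A the pore (flow) area.
Plume center vt = 0.264 × 1230 = 324.72 m, so the well at 293 m is 31.72 m upgradient of the peak.
√(4πDt) = 40.48 m, giving peak height M/(n_e·A·√(4πDt)) = 3.45/(0.40 × 284 × 40.48) = 0.0007502 kg/m³.
(x−vt)²/(4Dt) = (-31.72)²/(4 × 0.106 × 1230) = 1.929; exp(−1.929) = 0.1453.
C = 0.0007502 × 0.1453 = 0.000109 kg/m³.

0.000109 kg/m³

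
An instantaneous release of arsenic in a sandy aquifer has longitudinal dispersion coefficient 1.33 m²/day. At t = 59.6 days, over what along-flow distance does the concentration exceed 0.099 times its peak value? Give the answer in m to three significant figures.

The plume is Gaussian with σ = √(2Dt) = √(2 × 1.33 × 59.6) = 12.59 m.
C/C_peak = exp(−Δx²/(2σ²)) = 0.099 ⇒ Δx = σ·√(−2 ln 0.099) = 12.59 × 2.151 = 27.08 m.
Width = 2Δx = 54.2 m.

54.2 m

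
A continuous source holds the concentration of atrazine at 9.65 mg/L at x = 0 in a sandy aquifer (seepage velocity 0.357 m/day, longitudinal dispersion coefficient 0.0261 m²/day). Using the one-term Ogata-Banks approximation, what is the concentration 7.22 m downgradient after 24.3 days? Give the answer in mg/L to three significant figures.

For a continuous step input, C/C₀ ≈ ½·erfc((x−vt)/(2√(Dt))).
vt = 0.357 × 24.3 = 8.6751 m and 2√(Dt) = 2√(0.0261 × 24.3) = 1.593 m.
Argument (x−vt)/(2√(Dt)) = (7.22 − 8.6751)/1.593 = -0.9134; ½·erfc(-0.9134) = 0.9018.
C = 9.65 × 0.9018 = 8.70 mg/L.

8.70 mg/L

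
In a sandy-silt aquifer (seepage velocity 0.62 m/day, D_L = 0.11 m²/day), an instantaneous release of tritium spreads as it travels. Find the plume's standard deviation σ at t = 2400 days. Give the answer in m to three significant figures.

23.0 m

Dispersive spreading gives a Gaussian with σ² = 2Dt; advection only shifts the center.
σ = √(2 × 0.11 × 2400) = 23.0 m.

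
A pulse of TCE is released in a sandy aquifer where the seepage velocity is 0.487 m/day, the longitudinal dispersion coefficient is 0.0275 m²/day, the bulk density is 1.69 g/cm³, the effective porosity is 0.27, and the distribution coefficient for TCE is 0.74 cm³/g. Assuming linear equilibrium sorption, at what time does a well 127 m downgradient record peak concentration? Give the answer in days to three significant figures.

1470 days

Retardation factor R = 1 + ρ_b·K_d/n = 1 + 1.69 × 0.74/0.27 = 5.632.
Sorption retards both mechanisms: v_R = v/R = 0.08647 m/day, D_R = D/R = 0.004883 m²/day.
Peak time from v_R²t² + 2D_R t − x² = 0: t = (√(D_R² + v_R²x²) − D_R)/v_R².
√(D_R² + v_R²x²) = √(0.004883² + 0.08647² × 127²) = 10.98; v_R² = 0.007477.
t = (10.98 − 0.004883)/0.007477 = 1470 days.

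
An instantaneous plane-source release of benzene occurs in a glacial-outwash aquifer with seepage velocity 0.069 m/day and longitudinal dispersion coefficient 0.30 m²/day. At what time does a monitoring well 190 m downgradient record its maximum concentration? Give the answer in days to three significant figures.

2690 days

For the 1D instantaneous-source solution, setting ∂C/∂t = 0 at fixed x gives v²t² + 2Dt − x² = 0, so t = (√(D² + v²x²) − D)/v².
√(D² + v²x²) = √(0.30² + 0.069² × 190²) = 13.11; v² = 0.004761.
t = (13.11 − 0.30)/0.004761 = 2690 days (vs. the pure-advection estimate x/v = 2750 d).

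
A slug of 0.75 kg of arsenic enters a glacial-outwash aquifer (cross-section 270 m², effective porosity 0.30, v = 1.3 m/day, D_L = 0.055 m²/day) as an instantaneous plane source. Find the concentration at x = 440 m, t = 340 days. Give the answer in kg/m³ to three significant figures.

For an instantaneous plane source, C(x,t) = M/(n_e·A·√(4πDt)) · exp(−(x−vt)²/(4Dt)), with n_e·A the pore (flow) area.
Plume center vt = 1.3 × 340 = 442 m, so the well at 440 m is 2 m upgradient of the peak.
√(4πDt) = 15.33 m, giving peak height M/(n_e·A·√(4πDt)) = 0.75/(0.30 × 270 × 15.33) = 0.0006040 kg/m³.
(x−vt)²/(4Dt) = (-2)²/(4 × 0.055 × 340) = 0.05348; exp(−0.05348) = 0.9479.
C = 0.0006040 × 0.9479 = 0.000573 kg/m³.

0.000573 kg/m³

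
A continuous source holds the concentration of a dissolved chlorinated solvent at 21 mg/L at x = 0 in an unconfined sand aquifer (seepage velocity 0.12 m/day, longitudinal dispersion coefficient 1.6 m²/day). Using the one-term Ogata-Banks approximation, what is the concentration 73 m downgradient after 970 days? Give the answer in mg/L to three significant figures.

16.4 mg/L

For a continuous step input, C/C₀ ≈ ½·erfc((x−vt)/(2√(Dt))).
vt = 0.12 × 970 = 116.4 m and 2√(Dt) = 2√(1.6 × 970) = 78.79 m.
Argument (x−vt)/(2√(Dt)) = (73 − 116.4)/78.79 = -0.5508; ½·erfc(-0.5508) = 0.7820.
C = 21 × 0.7820 = 16.4 mg/L.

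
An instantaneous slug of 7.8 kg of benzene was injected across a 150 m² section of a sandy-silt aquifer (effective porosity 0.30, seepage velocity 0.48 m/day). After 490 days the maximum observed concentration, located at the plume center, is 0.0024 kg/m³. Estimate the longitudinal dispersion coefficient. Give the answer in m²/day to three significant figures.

At the plume center C_max = M/(n_e·A·√(4πDt)), so D = M²/(4πt·(n_e·A·C_max)²).
n_e·A·C_max = 0.30 × 150 × 0.0024 = 0.1080 kg/m.
D = 7.8²/(4π × 490 × 0.1080²) = 0.847 m²/day.

0.847 m²/day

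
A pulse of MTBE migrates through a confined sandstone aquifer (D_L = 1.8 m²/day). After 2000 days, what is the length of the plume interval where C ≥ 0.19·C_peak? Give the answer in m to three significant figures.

309 m

The plume is Gaussian with σ = √(2Dt) = √(2 × 1.8 × 2000) = 84.85 m.
C/C_peak = exp(−Δx²/(2σ²)) = 0.19 ⇒ Δx = σ·√(−2 ln 0.19) = 84.85 × 1.822 = 154.6 m.
Width = 2Δx = 309 m.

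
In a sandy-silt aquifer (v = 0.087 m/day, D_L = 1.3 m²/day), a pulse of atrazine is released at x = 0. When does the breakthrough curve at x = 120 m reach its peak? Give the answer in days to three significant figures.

For the 1D instantaneous-source solution, setting ∂C/∂t = 0 at fixed x gives v²t² + 2Dt − x² = 0, so t = (√(D² + v²x²) − D)/v².
√(D² + v²x²) = √(1.3² + 0.087² × 120²) = 10.52; v² = 0.007569.
t = (10.52 − 1.3)/0.007569 = 1220 days (vs. the pure-advection estimate x/v = 1380 d).

1220 days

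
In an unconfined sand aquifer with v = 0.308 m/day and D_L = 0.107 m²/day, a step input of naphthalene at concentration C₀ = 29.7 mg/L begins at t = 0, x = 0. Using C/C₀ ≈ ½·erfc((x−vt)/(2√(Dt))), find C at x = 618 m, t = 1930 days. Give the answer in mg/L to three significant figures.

For a continuous step input, C/C₀ ≈ ½·erfc((x−vt)/(2√(Dt))).
vt = 0.308 × 1930 = 594.44 m and 2√(Dt) = 2√(0.107 × 1930) = 28.74 m.
Argument (x−vt)/(2√(Dt)) = (618 − 594.44)/28.74 = 0.8198; ½·erfc(0.8198) = 0.1232.
C = 29.7 × 0.1232 = 3.66 mg/L.

3.66 mg/L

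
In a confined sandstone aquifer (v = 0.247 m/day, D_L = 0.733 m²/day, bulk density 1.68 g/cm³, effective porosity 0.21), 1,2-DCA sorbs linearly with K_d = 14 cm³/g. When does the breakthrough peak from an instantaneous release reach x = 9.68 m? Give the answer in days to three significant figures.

Retardation factor R = 1 + ρ_b·K_d/n = 1 + 1.68 × 14/0.21 = 113.0.
Sorption retards both mechanisms: v_R = v/R = 0.002186 m/day, D_R = D/R = 0.006487 m²/day.
Peak time from v_R²t² + 2D_R t − x² = 0: t = (√(D_R² + v_R²x²) − D_R)/v_R².
√(D_R² + v_R²x²) = √(0.006487² + 0.002186² × 9.68²) = 0.02213; v_R² = 4.779e-06.
t = (0.02213 − 0.006487)/4.779e-06 = 3270 days.

3270 days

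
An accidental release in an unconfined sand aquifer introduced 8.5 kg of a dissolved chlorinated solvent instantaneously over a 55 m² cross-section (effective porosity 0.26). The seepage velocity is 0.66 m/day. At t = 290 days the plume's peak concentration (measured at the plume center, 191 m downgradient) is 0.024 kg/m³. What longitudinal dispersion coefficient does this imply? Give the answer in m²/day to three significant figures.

0.168 m²/day

At the plume center C_max = M/(n_e·A·√(4πDt)), so D = M²/(4πt·(n_e·A·C_max)²).
n_e·A·C_max = 0.26 × 55 × 0.024 = 0.3432 kg/m.
D = 8.5²/(4π × 290 × 0.3432²) = 0.168 m²/day.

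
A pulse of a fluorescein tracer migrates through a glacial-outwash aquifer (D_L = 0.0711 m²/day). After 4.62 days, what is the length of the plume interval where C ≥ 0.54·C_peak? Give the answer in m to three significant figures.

The plume is Gaussian with σ = √(2Dt) = √(2 × 0.0711 × 4.62) = 0.8105 m.
C/C_peak = exp(−Δx²/(2σ²)) = 0.54 ⇒ Δx = σ·√(−2 ln 0.54) = 0.8105 × 1.110 = 0.8997 m.
Width = 2Δx = 1.80 m.

1.80 m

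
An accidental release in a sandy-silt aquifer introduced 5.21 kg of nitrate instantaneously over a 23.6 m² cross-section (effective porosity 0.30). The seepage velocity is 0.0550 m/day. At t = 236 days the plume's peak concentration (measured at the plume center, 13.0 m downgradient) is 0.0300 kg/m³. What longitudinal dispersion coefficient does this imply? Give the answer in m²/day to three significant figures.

At the plume center C_max = M/(n_e·A·√(4πDt)), so D = M²/(4πt·(n_e·A·C_max)²).
n_e·A·C_max = 0.30 × 23.6 × 0.0300 = 0.2124 kg/m.
D = 5.21²/(4π × 236 × 0.2124²) = 0.203 m²/day.

0.203 m²/day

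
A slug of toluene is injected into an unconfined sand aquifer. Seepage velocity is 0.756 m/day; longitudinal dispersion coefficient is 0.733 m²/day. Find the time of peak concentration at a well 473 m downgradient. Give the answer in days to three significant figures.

For the 1D instantaneous-source solution, setting ∂C/∂t = 0 at fixed x gives v²t² + 2Dt − x² = 0, so t = (√(D² + v²x²) − D)/v².
√(D² + v²x²) = √(0.733² + 0.756² × 473²) = 357.6; v² = 0.571536.
t = (357.6 − 0.733)/0.571536 = 624 days (vs. the pure-advection estimate x/v = 626 d).

624 days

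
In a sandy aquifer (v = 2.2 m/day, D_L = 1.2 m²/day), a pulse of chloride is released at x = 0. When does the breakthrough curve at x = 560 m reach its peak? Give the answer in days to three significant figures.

For the 1D instantaneous-source solution, setting ∂C/∂t = 0 at fixed x gives v²t² + 2Dt − x² = 0, so t = (√(D² + v²x²) − D)/v².
√(D² + v²x²) = √(1.2² + 2.2² × 560²) = 1232; v² = 4.84.
t = (1232 − 1.2)/4.84 = 254 days (vs. the pure-advection estimate x/v = 255 d).

254 days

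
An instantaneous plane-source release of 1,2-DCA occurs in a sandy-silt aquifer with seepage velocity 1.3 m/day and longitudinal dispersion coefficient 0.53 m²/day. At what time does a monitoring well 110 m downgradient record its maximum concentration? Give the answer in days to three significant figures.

For the 1D instantaneous-source solution, setting ∂C/∂t = 0 at fixed x gives v²t² + 2Dt − x² = 0, so t = (√(D² + v²x²) − D)/v².
√(D² + v²x²) = √(0.53² + 1.3² × 110²) = 143.0; v² = 1.69.
t = (143.0 − 0.53)/1.69 = 84.3 days (vs. the pure-advection estimate x/v = 84.6 d).

84.3 days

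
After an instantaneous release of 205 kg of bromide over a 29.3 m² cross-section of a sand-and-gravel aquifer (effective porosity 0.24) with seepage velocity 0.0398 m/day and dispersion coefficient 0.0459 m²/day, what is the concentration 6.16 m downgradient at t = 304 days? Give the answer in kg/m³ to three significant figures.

For an instantaneous plane source, C(x,t) = M/(n_e·A·√(4πDt)) · exp(−(x−vt)²/(4Dt)), with n_e·A the pore (flow) area.
Plume center vt = 0.0398 × 304 = 12.0992 m, so the well at 6.16 m is 5.9392 m upgradient of the peak.
√(4πDt) = 13.24 m, giving peak height M/(n_e·A·√(4πDt)) = 205/(0.24 × 29.3 × 13.24) = 2.202 kg/m³.
(x−vt)²/(4Dt) = (-5.9392)²/(4 × 0.0459 × 304) = 0.6320; exp(−0.6320) = 0.5315.
C = 2.202 × 0.5315 = 1.17 kg/m³.

1.17 kg/m³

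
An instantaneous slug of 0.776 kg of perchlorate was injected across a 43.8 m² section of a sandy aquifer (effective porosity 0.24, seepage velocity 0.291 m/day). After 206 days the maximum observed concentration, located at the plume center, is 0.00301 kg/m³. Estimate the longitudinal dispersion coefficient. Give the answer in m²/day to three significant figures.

At the plume center C_max = M/(n_e·A·√(4πDt)), so D = M²/(4πt·(n_e·A·C_max)²).
n_e·A·C_max = 0.24 × 43.8 × 0.00301 = 0.03164 kg/m.
D = 0.776²/(4π × 206 × 0.03164²) = 0.232 m²/day.

0.232 m²/day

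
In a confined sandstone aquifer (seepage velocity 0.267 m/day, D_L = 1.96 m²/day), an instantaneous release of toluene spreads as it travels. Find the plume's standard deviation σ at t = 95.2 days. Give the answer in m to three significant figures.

19.3 m

Dispersive spreading gives a Gaussian with σ² = 2Dt; advection only shifts the center.
σ = √(2 × 1.96 × 95.2) = 19.3 m.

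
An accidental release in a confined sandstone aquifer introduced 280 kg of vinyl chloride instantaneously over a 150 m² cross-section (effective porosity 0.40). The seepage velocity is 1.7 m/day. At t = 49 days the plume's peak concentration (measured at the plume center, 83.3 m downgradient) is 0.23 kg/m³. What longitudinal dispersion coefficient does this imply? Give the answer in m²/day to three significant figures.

At the plume center C_max = M/(n_e·A·√(4πDt)), so D = M²/(4πt·(n_e·A·C_max)²).
n_e·A·C_max = 0.40 × 150 × 0.23 = 13.80 kg/m.
D = 280²/(4π × 49 × 13.80²) = 0.669 m²/day.

0.669 m²/day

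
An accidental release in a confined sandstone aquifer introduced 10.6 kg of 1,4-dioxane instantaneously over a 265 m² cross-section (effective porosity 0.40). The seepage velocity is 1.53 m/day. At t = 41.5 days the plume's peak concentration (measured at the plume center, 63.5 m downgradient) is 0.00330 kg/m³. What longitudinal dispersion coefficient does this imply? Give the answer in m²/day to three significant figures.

At the plume center C_max = M/(n_e·A·√(4πDt)), so D = M²/(4πt·(n_e·A·C_max)²).
n_e·A·C_max = 0.40 × 265 × 0.00330 = 0.3498 kg/m.
D = 10.6²/(4π × 41.5 × 0.3498²) = 1.76 m²/day.

1.76 m²/day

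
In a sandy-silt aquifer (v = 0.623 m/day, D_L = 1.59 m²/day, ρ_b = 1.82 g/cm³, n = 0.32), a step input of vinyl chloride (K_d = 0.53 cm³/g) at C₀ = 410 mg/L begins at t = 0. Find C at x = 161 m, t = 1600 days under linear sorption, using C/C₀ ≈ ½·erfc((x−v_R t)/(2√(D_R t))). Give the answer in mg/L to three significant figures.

Retardation factor R = 1 + ρ_b·K_d/n = 1 + 1.82 × 0.53/0.32 = 4.014.
Sorption retards both mechanisms: v_R = v/R = 0.1552 m/day, D_R = D/R = 0.3961 m²/day.
v_R·t = 0.1552 × 1600 = 248.32 m; 2√(D_R t) = 50.35 m; argument = (161 − 248.32)/50.35 = -1.734.
C = C₀ × ½·erfc(-1.734) = 410 × 0.9929 = 407 mg/L.

407 mg/L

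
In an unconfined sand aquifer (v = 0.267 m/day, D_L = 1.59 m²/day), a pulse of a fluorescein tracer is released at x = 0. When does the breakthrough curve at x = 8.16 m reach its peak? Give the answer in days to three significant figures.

15.5 days

For the 1D instantaneous-source solution, setting ∂C/∂t = 0 at fixed x gives v²t² + 2Dt − x² = 0, so t = (√(D² + v²x²) − D)/v².
√(D² + v²x²) = √(1.59² + 0.267² × 8.16²) = 2.697; v² = 0.071289.
t = (2.697 − 1.59)/0.071289 = 15.5 days (vs. the pure-advection estimate x/v = 30.6 d).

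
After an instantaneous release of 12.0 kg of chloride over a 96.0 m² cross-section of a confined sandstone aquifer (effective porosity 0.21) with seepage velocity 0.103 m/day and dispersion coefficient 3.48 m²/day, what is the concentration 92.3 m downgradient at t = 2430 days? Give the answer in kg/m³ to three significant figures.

0.000873 kg/m³

For an instantaneous plane source, C(x,t) = M/(n_e·A·√(4πDt)) · exp(−(x−vt)²/(4Dt)), with n_e·A the pore (flow) area.
Plume center vt = 0.103 × 2430 = 250.29 m, so the well at 92.3 m is 157.99 m upgradient of the peak.
√(4πDt) = 326.0 m, giving peak height M/(n_e·A·√(4πDt)) = 12.0/(0.21 × 96.0 × 326.0) = 0.001826 kg/m³.
(x−vt)²/(4Dt) = (-157.99)²/(4 × 3.48 × 2430) = 0.7379; exp(−0.7379) = 0.4781.
C = 0.001826 × 0.4781 = 0.000873 kg/m³.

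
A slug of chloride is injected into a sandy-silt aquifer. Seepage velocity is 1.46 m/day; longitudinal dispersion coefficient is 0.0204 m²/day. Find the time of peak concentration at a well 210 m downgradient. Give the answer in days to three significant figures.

144 days

For the 1D instantaneous-source solution, setting ∂C/∂t = 0 at fixed x gives v²t² + 2Dt − x² = 0, so t = (√(D² + v²x²) − D)/v².
√(D² + v²x²) = √(0.0204² + 1.46² × 210²) = 306.6; v² = 2.1316.
t = (306.6 − 0.0204)/2.1316 = 144 days (vs. the pure-advection estimate x/v = 144 d).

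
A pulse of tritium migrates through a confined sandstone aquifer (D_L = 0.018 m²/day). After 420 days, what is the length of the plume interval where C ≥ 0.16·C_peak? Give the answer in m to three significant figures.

The plume is Gaussian with σ = √(2Dt) = √(2 × 0.018 × 420) = 3.888 m.
C/C_peak = exp(−Δx²/(2σ²)) = 0.16 ⇒ Δx = σ·√(−2 ln 0.16) = 3.888 × 1.914 = 7.442 m.
Width = 2Δx = 14.9 m.

14.9 m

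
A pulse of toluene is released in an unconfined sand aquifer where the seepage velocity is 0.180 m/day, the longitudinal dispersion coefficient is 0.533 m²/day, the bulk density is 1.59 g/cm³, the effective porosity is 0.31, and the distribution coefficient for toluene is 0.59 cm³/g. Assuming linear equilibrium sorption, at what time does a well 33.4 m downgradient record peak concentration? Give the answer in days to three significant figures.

Retardation factor R = 1 + ρ_b·K_d/n = 1 + 1.59 × 0.59/0.31 = 4.026.
Sorption retards both mechanisms: v_R = v/R = 0.04471 m/day, D_R = D/R = 0.1324 m²/day.
Peak time from v_R²t² + 2D_R t − x² = 0: t = (√(D_R² + v_R²x²) − D_R)/v_R².
√(D_R² + v_R²x²) = √(0.1324² + 0.04471² × 33.4²) = 1.499; v_R² = 0.001999.
t = (1.499 − 0.1324)/0.001999 = 684 days.

684 days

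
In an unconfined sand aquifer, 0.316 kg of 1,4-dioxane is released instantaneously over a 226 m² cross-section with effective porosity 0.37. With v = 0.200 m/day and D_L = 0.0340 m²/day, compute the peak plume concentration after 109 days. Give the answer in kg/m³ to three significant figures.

0.000554 kg/m³

The peak of an instantaneous 1D plume sits at x = vt; there the Gaussian factor is 1 and C_max = M/(n_e·A·√(4πDt)), where n_e·A is the pore area the mass is dissolved in.
√(4πDt) = √(4π × 0.0340 × 109) = 6.824 m, so C_max = 0.316/(0.37 × 226 × 6.824) = 0.000554 kg/m³.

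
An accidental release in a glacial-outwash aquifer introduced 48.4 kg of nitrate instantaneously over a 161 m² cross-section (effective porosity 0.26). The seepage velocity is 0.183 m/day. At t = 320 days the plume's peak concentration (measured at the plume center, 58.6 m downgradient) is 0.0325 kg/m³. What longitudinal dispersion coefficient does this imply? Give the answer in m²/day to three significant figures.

At the plume center C_max = M/(n_e·A·√(4πDt)), so D = M²/(4πt·(n_e·A·C_max)²).
n_e·A·C_max = 0.26 × 161 × 0.0325 = 1.360 kg/m.
D = 48.4²/(4π × 320 × 1.360²) = 0.315 m²/day.

0.315 m²/day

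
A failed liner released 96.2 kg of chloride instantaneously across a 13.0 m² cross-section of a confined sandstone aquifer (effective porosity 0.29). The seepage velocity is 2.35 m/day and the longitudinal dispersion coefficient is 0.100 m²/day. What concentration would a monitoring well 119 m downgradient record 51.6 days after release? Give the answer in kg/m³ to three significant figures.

2.47 kg/m³

For an instantaneous plane source, C(x,t) = M/(n_e·A·√(4πDt)) · exp(−(x−vt)²/(4Dt)), with n_e·A the pore (flow) area.
Plume center vt = 2.35 × 51.6 = 121.26 m, so the well at 119 m is 2.26 m upgradient of the peak.
√(4πDt) = 8.052 m, giving peak height M/(n_e·A·√(4πDt)) = 96.2/(0.29 × 13.0 × 8.052) = 3.169 kg/m³.
(x−vt)²/(4Dt) = (-2.26)²/(4 × 0.100 × 51.6) = 0.2475; exp(−0.2475) = 0.7808.
C = 3.169 × 0.7808 = 2.47 kg/m³.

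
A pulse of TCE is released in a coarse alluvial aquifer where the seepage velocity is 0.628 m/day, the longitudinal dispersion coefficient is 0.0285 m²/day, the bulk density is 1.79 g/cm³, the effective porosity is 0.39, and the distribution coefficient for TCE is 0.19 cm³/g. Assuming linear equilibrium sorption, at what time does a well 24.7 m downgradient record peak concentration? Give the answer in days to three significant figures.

73.5 days

Retardation factor R = 1 + ρ_b·K_d/n = 1 + 1.79 × 0.19/0.39 = 1.872.
Sorption retards both mechanisms: v_R = v/R = 0.3355 m/day, D_R = D/R = 0.01522 m²/day.
Peak time from v_R²t² + 2D_R t − x² = 0: t = (√(D_R² + v_R²x²) − D_R)/v_R².
√(D_R² + v_R²x²) = √(0.01522² + 0.3355² × 24.7²) = 8.287; v_R² = 0.1126.
t = (8.287 − 0.01522)/0.1126 = 73.5 days.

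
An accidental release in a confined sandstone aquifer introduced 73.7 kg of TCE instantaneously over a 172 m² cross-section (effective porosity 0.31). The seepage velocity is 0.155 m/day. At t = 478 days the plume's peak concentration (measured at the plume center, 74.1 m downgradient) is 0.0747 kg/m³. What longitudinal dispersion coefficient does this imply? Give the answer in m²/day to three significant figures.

0.0570 m²/day

At the plume center C_max = M/(n_e·A·√(4πDt)), so D = M²/(4πt·(n_e·A·C_max)²).
n_e·A·C_max = 0.31 × 172 × 0.0747 = 3.983 kg/m.
D = 73.7²/(4π × 478 × 3.983²) = 0.0570 m²/day.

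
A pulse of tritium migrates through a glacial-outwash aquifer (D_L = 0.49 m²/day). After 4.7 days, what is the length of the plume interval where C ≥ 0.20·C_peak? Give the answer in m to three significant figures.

The plume is Gaussian with σ = √(2Dt) = √(2 × 0.49 × 4.7) = 2.146 m.
C/C_peak = exp(−Δx²/(2σ²)) = 0.20 ⇒ Δx = σ·√(−2 ln 0.20) = 2.146 × 1.794 = 3.850 m.
Width = 2Δx = 7.70 m.

7.70 m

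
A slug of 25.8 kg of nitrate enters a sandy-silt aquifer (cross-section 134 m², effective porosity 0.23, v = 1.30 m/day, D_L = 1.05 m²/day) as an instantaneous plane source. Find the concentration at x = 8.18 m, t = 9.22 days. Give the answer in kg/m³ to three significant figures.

For an instantaneous plane source, C(x,t) = M/(n_e·A·√(4πDt)) · exp(−(x−vt)²/(4Dt)), with n_e·A the pore (flow) area.
Plume center vt = 1.30 × 9.22 = 11.986 m, so the well at 8.18 m is 3.806 m upgradient of the peak.
√(4πDt) = 11.03 m, giving peak height M/(n_e·A·√(4πDt)) = 25.8/(0.23 × 134 × 11.03) = 0.07589 kg/m³.
(x−vt)²/(4Dt) = (-3.806)²/(4 × 1.05 × 9.22) = 0.3741; exp(−0.3741) = 0.6879.
C = 0.07589 × 0.6879 = 0.0522 kg/m³.

0.0522 kg/m³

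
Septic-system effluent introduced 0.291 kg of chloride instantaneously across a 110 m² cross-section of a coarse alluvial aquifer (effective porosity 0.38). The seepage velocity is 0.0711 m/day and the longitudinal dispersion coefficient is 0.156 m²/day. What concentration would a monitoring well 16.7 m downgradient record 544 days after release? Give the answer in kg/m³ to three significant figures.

5.14e-05 kg/m³

For an instantaneous plane source, C(x,t) = M/(n_e·A·√(4πDt)) · exp(−(x−vt)²/(4Dt)), with n_e·A the pore (flow) area.
Plume center vt = 0.0711 × 544 = 38.6784 m, so the well at 16.7 m is 21.9784 m upgradient of the peak.
√(4πDt) = 32.66 m, giving peak height M/(n_e·A·√(4πDt)) = 0.291/(0.38 × 110 × 32.66) = 0.0002132 kg/m³.
(x−vt)²/(4Dt) = (-21.9784)²/(4 × 0.156 × 544) = 1.423; exp(−1.423) = 0.2410.
C = 0.0002132 × 0.2410 = 5.14e-05 kg/m³.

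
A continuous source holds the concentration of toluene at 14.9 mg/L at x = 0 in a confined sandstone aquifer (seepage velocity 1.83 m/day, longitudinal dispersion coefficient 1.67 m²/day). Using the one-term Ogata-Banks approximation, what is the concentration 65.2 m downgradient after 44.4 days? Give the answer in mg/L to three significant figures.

For a continuous step input, C/C₀ ≈ ½·erfc((x−vt)/(2√(Dt))).
vt = 1.83 × 44.4 = 81.252 m and 2√(Dt) = 2√(1.67 × 44.4) = 17.22 m.
Argument (x−vt)/(2√(Dt)) = (65.2 − 81.252)/17.22 = -0.9322; ½·erfc(-0.9322) = 0.9063.
C = 14.9 × 0.9063 = 13.5 mg/L.

13.5 mg/L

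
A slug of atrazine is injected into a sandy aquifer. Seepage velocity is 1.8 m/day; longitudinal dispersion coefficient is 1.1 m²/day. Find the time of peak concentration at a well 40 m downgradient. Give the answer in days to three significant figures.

For the 1D instantaneous-source solution, setting ∂C/∂t = 0 at fixed x gives v²t² + 2Dt − x² = 0, so t = (√(D² + v²x²) − D)/v².
√(D² + v²x²) = √(1.1² + 1.8² × 40²) = 72.01; v² = 3.24.
t = (72.01 − 1.1)/3.24 = 21.9 days (vs. the pure-advection estimate x/v = 22.2 d).

21.9 days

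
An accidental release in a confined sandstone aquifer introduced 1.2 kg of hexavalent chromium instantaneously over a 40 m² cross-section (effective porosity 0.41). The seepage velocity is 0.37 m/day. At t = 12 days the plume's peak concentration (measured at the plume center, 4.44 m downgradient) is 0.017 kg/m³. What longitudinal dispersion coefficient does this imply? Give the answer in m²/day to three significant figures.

0.123 m²/day

At the plume center C_max = M/(n_e·A·√(4πDt)), so D = M²/(4πt·(n_e·A·C_max)²).
n_e·A·C_max = 0.41 × 40 × 0.017 = 0.2788 kg/m.
D = 1.2²/(4π × 12 × 0.2788²) = 0.123 m²/day.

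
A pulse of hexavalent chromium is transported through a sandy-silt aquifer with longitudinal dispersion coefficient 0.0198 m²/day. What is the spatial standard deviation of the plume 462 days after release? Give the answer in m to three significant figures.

Dispersive spreading gives a Gaussian with σ² = 2Dt; advection only shifts the center.
σ = √(2 × 0.0198 × 462) = 4.28 m.

4.28 m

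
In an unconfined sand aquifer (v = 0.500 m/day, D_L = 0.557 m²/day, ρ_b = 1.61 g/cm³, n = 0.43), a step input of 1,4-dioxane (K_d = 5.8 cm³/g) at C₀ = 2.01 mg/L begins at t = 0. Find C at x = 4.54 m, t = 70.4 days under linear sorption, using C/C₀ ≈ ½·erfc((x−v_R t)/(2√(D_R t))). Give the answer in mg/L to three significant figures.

0.108 mg/L

Retardation factor R = 1 + ρ_b·K_d/n = 1 + 1.61 × 5.8/0.43 = 22.72.
Sorption retards both mechanisms: v_R = v/R = 0.02201 m/day, D_R = D/R = 0.02452 m²/day.
v_R·t = 0.02201 × 70.4 = 1.549504 m; 2√(D_R t) = 2.628 m; argument = (4.54 − 1.549504)/2.628 = 1.138.
C = C₀ × ½·erfc(1.138) = 2.01 × 0.05377 = 0.108 mg/L.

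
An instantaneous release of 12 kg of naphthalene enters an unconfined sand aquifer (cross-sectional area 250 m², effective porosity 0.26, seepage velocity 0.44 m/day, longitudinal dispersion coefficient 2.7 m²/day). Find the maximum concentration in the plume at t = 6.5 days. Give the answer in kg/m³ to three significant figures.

The peak of an instantaneous 1D plume sits at x = vt; there the Gaussian factor is 1 and C_max = M/(n_e·A·√(4πDt)), where n_e·A is the pore area the mass is dissolved in.
√(4πDt) = √(4π × 2.7 × 6.5) = 14.85 m, so C_max = 12/(0.26 × 250 × 14.85) = 0.0124 kg/m³.

0.0124 kg/m³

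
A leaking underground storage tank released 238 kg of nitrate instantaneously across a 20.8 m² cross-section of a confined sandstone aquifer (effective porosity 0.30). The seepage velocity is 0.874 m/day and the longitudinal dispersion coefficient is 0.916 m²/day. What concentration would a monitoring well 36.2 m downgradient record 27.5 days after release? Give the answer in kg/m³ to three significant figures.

0.494 kg/m³

For an instantaneous plane source, C(x,t) = M/(n_e·A·√(4πDt)) · exp(−(x−vt)²/(4Dt)), with n_e·A the pore (flow) area.
Plume center vt = 0.874 × 27.5 = 24.035 m, so the well at 36.2 m is 12.165 m downgradient of the peak.
√(4πDt) = 17.79 m, giving peak height M/(n_e·A·√(4πDt)) = 238/(0.30 × 20.8 × 17.79) = 2.144 kg/m³.
(x−vt)²/(4Dt) = (12.165)²/(4 × 0.916 × 27.5) = 1.469; exp(−1.469) = 0.2302.
C = 2.144 × 0.2302 = 0.494 kg/m³.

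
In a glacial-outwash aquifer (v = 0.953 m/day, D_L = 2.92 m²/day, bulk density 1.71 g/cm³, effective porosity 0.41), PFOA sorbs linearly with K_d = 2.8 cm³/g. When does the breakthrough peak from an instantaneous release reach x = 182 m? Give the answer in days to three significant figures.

Retardation factor R = 1 + ρ_b·K_d/n = 1 + 1.71 × 2.8/0.41 = 12.68.
Sorption retards both mechanisms: v_R = v/R = 0.07516 m/day, D_R = D/R = 0.2303 m²/day.
Peak time from v_R²t² + 2D_R t − x² = 0: t = (√(D_R² + v_R²x²) − D_R)/v_R².
√(D_R² + v_R²x²) = √(0.2303² + 0.07516² × 182²) = 13.68; v_R² = 0.005649.
t = (13.68 − 0.2303)/0.005649 = 2380 days.

2380 days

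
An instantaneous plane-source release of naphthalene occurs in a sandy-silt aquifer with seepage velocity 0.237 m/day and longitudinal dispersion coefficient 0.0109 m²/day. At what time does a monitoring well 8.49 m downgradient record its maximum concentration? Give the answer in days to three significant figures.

For the 1D instantaneous-source solution, setting ∂C/∂t = 0 at fixed x gives v²t² + 2Dt − x² = 0, so t = (√(D² + v²x²) − D)/v².
√(D² + v²x²) = √(0.0109² + 0.237² × 8.49²) = 2.012; v² = 0.056169.
t = (2.012 − 0.0109)/0.056169 = 35.6 days (vs. the pure-advection estimate x/v = 35.8 d).

35.6 days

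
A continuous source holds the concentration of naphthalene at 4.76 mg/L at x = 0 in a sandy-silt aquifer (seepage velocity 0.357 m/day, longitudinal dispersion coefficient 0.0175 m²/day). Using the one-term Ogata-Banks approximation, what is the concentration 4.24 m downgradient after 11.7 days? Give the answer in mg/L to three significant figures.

For a continuous step input, C/C₀ ≈ ½·erfc((x−vt)/(2√(Dt))).
vt = 0.357 × 11.7 = 4.1769 m and 2√(Dt) = 2√(0.0175 × 11.7) = 0.9050 m.
Argument (x−vt)/(2√(Dt)) = (4.24 − 4.1769)/0.9050 = 0.06972; ½·erfc(0.06972) = 0.4607.
C = 4.76 × 0.4607 = 2.19 mg/L.

2.19 mg/L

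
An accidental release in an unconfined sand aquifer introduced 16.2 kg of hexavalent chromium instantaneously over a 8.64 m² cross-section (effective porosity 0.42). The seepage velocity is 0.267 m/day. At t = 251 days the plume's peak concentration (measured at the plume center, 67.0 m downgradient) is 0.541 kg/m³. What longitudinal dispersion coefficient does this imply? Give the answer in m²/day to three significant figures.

At the plume center C_max = M/(n_e·A·√(4πDt)), so D = M²/(4πt·(n_e·A·C_max)²).
n_e·A·C_max = 0.42 × 8.64 × 0.541 = 1.963 kg/m.
D = 16.2²/(4π × 251 × 1.963²) = 0.0216 m²/day.

0.0216 m²/day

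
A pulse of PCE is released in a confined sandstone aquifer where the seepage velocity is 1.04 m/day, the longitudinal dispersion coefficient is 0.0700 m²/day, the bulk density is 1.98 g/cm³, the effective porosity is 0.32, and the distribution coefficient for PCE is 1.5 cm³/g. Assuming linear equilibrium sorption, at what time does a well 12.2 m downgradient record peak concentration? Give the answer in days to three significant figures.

Retardation factor R = 1 + ρ_b·K_d/n = 1 + 1.98 × 1.5/0.32 = 10.28.
Sorption retards both mechanisms: v_R = v/R = 0.1012 m/day, D_R = D/R = 0.006809 m²/day.
Peak time from v_R²t² + 2D_R t − x² = 0: t = (√(D_R² + v_R²x²) − D_R)/v_R².
√(D_R² + v_R²x²) = √(0.006809² + 0.1012² × 12.2²) = 1.235; v_R² = 0.01024.
t = (1.235 − 0.006809)/0.01024 = 120 days.

120 days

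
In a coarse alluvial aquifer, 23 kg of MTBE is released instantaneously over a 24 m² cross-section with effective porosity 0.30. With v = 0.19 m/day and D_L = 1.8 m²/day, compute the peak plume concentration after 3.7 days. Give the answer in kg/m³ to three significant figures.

The peak of an instantaneous 1D plume sits at x = vt; there the Gaussian factor is 1 and C_max = M/(n_e·A·√(4πDt)), where n_e·A is the pore area the mass is dissolved in.
√(4πDt) = √(4π × 1.8 × 3.7) = 9.148 m, so C_max = 23/(0.30 × 24 × 9.148) = 0.349 kg/m³.

0.349 kg/m³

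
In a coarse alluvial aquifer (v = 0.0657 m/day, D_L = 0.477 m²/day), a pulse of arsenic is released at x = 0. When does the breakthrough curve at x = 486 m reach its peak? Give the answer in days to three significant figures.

For the 1D instantaneous-source solution, setting ∂C/∂t = 0 at fixed x gives v²t² + 2Dt − x² = 0, so t = (√(D² + v²x²) − D)/v².
√(D² + v²x²) = √(0.477² + 0.0657² × 486²) = 31.93; v² = 0.00431649.
t = (31.93 − 0.477)/0.00431649 = 7290 days (vs. the pure-advection estimate x/v = 7400 d).

7290 days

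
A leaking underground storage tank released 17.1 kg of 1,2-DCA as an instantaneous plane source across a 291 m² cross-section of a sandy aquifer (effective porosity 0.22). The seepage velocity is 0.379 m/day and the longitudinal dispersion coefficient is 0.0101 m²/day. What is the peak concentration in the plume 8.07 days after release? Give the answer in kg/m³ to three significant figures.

The peak of an instantaneous 1D plume sits at x = vt; there the Gaussian factor is 1 and C_max = M/(n_e·A·√(4πDt)), where n_e·A is the pore area the mass is dissolved in.
√(4πDt) = √(4π × 0.0101 × 8.07) = 1.012 m, so C_max = 17.1/(0.22 × 291 × 1.012) = 0.264 kg/m³.

0.264 kg/m³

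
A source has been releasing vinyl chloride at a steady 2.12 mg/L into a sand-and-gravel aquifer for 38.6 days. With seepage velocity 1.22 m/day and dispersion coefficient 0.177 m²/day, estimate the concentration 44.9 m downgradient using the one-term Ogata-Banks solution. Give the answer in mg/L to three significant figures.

For a continuous step input, C/C₀ ≈ ½·erfc((x−vt)/(2√(Dt))).
vt = 1.22 × 38.6 = 47.092 m and 2√(Dt) = 2√(0.177 × 38.6) = 5.228 m.
Argument (x−vt)/(2√(Dt)) = (44.9 − 47.092)/5.228 = -0.4193; ½·erfc(-0.4193) = 0.7234.
C = 2.12 × 0.7234 = 1.53 mg/L.

1.53 mg/L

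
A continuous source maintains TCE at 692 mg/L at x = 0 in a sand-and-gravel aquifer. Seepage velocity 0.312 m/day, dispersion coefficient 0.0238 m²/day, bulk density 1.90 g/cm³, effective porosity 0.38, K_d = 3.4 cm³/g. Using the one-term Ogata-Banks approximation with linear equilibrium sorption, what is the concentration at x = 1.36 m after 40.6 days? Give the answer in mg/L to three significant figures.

Retardation factor R = 1 + ρ_b·K_d/n = 1 + 1.90 × 3.4/0.38 = 18.00.
Sorption retards both mechanisms: v_R = v/R = 0.01733 m/day, D_R = D/R = 0.001322 m²/day.
v_R·t = 0.01733 × 40.6 = 0.703598 m; 2√(D_R t) = 0.4633 m; argument = (1.36 − 0.703598)/0.4633 = 1.417.
C = C₀ × ½·erfc(1.417) = 692 × 0.02254 = 15.6 mg/L.

15.6 mg/L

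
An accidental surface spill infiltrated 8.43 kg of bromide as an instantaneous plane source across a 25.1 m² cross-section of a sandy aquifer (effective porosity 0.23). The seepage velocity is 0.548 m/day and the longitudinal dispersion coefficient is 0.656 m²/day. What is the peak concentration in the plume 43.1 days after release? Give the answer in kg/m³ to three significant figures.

0.0775 kg/m³

The peak of an instantaneous 1D plume sits at x = vt; there the Gaussian factor is 1 and C_max = M/(n_e·A·√(4πDt)), where n_e·A is the pore area the mass is dissolved in.
√(4πDt) = √(4π × 0.656 × 43.1) = 18.85 m, so C_max = 8.43/(0.23 × 25.1 × 18.85) = 0.0775 kg/m³.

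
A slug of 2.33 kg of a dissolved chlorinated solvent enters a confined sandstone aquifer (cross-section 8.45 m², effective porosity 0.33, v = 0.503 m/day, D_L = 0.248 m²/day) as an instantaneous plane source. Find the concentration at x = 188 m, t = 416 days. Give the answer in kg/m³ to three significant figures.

0.00777 kg/m³

For an instantaneous plane source, C(x,t) = M/(n_e·A·√(4πDt)) · exp(−(x−vt)²/(4Dt)), with n_e·A the pore (flow) area.
Plume center vt = 0.503 × 416 = 209.248 m, so the well at 188 m is 21.248 m upgradient of the peak.
√(4πDt) = 36.01 m, giving peak height M/(n_e·A·√(4πDt)) = 2.33/(0.33 × 8.45 × 36.01) = 0.02320 kg/m³.
(x−vt)²/(4Dt) = (-21.248)²/(4 × 0.248 × 416) = 1.094; exp(−1.094) = 0.3349.
C = 0.02320 × 0.3349 = 0.00777 kg/m³.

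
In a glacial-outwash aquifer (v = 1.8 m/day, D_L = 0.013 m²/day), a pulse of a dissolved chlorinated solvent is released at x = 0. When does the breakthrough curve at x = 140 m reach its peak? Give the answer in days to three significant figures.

For the 1D instantaneous-source solution, setting ∂C/∂t = 0 at fixed x gives v²t² + 2Dt − x² = 0, so t = (√(D² + v²x²) − D)/v².
√(D² + v²x²) = √(0.013² + 1.8² × 140²) = 252.0; v² = 3.24.
t = (252.0 − 0.013)/3.24 = 77.8 days (vs. the pure-advection estimate x/v = 77.8 d).

77.8 days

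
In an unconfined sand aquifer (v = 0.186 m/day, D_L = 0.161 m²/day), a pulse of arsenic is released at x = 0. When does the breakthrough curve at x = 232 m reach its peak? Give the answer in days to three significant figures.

For the 1D instantaneous-source solution, setting ∂C/∂t = 0 at fixed x gives v²t² + 2Dt − x² = 0, so t = (√(D² + v²x²) − D)/v².
√(D² + v²x²) = √(0.161² + 0.186² × 232²) = 43.15; v² = 0.034596.
t = (43.15 − 0.161)/0.034596 = 1240 days (vs. the pure-advection estimate x/v = 1250 d).

1240 days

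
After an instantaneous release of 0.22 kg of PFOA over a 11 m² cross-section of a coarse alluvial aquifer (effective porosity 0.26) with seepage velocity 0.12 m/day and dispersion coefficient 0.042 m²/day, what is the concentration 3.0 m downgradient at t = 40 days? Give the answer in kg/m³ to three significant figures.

0.0103 kg/m³

For an instantaneous plane source, C(x,t) = M/(n_e·A·√(4πDt)) · exp(−(x−vt)²/(4Dt)), with n_e·A the pore (flow) area.
Plume center vt = 0.12 × 40 = 4.8 m, so the well at 3.0 m is 1.8 m upgradient of the peak.
√(4πDt) = 4.595 m, giving peak height M/(n_e·A·√(4πDt)) = 0.22/(0.26 × 11 × 4.595) = 0.01674 kg/m³.
(x−vt)²/(4Dt) = (-1.8)²/(4 × 0.042 × 40) = 0.4821; exp(−0.4821) = 0.6175.
C = 0.01674 × 0.6175 = 0.0103 kg/m³.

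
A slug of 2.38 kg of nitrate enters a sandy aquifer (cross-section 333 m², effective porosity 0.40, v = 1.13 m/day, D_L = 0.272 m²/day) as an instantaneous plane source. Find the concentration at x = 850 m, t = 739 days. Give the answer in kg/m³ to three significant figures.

0.000269 kg/m³

For an instantaneous plane source, C(x,t) = M/(n_e·A·√(4πDt)) · exp(−(x−vt)²/(4Dt)), with n_e·A the pore (flow) area.
Plume center vt = 1.13 × 739 = 835.07 m, so the well at 850 m is 14.93 m downgradient of the peak.
√(4πDt) = 50.26 m, giving peak height M/(n_e·A·√(4πDt)) = 2.38/(0.40 × 333 × 50.26) = 0.0003555 kg/m³.
(x−vt)²/(4Dt) = (14.93)²/(4 × 0.272 × 739) = 0.2772; exp(−0.2772) = 0.7579.
C = 0.0003555 × 0.7579 = 0.000269 kg/m³.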